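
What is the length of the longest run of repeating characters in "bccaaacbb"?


Input: "bccaaacbb"
Scanning for longest run:
  Position 1 ('c'): new char, reset run to 1
  Position 2 ('c'): continues run of 'c', length=2
  Position 3 ('a'): new char, reset run to 1
  Position 4 ('a'): continues run of 'a', length=2
  Position 5 ('a'): continues run of 'a', length=3
  Position 6 ('c'): new char, reset run to 1
  Position 7 ('b'): new char, reset run to 1
  Position 8 ('b'): continues run of 'b', length=2
Longest run: 'a' with length 3

3


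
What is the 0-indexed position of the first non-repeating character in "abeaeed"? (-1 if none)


Input: abeaeed
Character frequencies:
  'a': 2
  'b': 1
  'd': 1
  'e': 3
Scanning left to right for freq == 1:
  Position 0 ('a'): freq=2, skip
  Position 1 ('b'): unique! => answer = 1

1


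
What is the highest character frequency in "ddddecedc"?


Input: ddddecedc
Character counts:
  'c': 2
  'd': 5
  'e': 2
Maximum frequency: 5

5


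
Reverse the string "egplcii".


Input: egplcii
Reading characters right to left:
  Position 6: 'i'
  Position 5: 'i'
  Position 4: 'c'
  Position 3: 'l'
  Position 2: 'p'
  Position 1: 'g'
  Position 0: 'e'
Reversed: iiclpge

iiclpge


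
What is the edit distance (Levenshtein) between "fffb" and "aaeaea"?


Computing edit distance: "fffb" -> "aaeaea"
DP table:
           a    a    e    a    e    a
      0    1    2    3    4    5    6
  f   1    1    2    3    4    5    6
  f   2    2    2    3    4    5    6
  f   3    3    3    3    4    5    6
  b   4    4    4    4    4    5    6
Edit distance = dp[4][6] = 6

6


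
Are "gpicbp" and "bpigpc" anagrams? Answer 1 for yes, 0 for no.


Strings: "gpicbp", "bpigpc"
Sorted first:  bcgipp
Sorted second: bcgipp
Sorted forms match => anagrams

1


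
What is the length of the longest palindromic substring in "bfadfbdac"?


Input: "bfadfbdac"
Checking substrings for palindromes:
  No multi-char palindromic substrings found
Longest palindromic substring: "b" with length 1

1


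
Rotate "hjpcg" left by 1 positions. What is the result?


Input: "hjpcg", rotate left by 1
First 1 characters: "h"
Remaining characters: "jpcg"
Concatenate remaining + first: "jpcg" + "h" = "jpcgh"

jpcgh


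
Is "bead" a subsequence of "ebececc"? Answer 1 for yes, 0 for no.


Check if "bead" is a subsequence of "ebececc"
Greedy scan:
  Position 0 ('e'): no match needed
  Position 1 ('b'): matches sub[0] = 'b'
  Position 2 ('e'): matches sub[1] = 'e'
  Position 3 ('c'): no match needed
  Position 4 ('e'): no match needed
  Position 5 ('c'): no match needed
  Position 6 ('c'): no match needed
Only matched 2/4 characters => not a subsequence

0


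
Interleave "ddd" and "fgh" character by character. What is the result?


Interleaving "ddd" and "fgh":
  Position 0: 'd' from first, 'f' from second => "df"
  Position 1: 'd' from first, 'g' from second => "dg"
  Position 2: 'd' from first, 'h' from second => "dh"
Result: dfdgdh

dfdgdh


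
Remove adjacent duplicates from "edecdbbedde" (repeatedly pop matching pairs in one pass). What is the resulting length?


Input: edecdbbedde
Stack-based adjacent duplicate removal:
  Read 'e': push. Stack: e
  Read 'd': push. Stack: ed
  Read 'e': push. Stack: ede
  Read 'c': push. Stack: edec
  Read 'd': push. Stack: edecd
  Read 'b': push. Stack: edecdb
  Read 'b': matches stack top 'b' => pop. Stack: edecd
  Read 'e': push. Stack: edecde
  Read 'd': push. Stack: edecded
  Read 'd': matches stack top 'd' => pop. Stack: edecde
  Read 'e': matches stack top 'e' => pop. Stack: edecd
Final stack: "edecd" (length 5)

5


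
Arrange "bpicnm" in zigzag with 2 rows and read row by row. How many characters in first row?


Zigzag "bpicnm" into 2 rows:
Placing characters:
  'b' => row 0
  'p' => row 1
  'i' => row 0
  'c' => row 1
  'n' => row 0
  'm' => row 1
Rows:
  Row 0: "bin"
  Row 1: "pcm"
First row length: 3

3


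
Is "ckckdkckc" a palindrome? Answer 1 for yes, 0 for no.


Input: ckckdkckc
Reversed: ckckdkckc
  Compare pos 0 ('c') with pos 8 ('c'): match
  Compare pos 1 ('k') with pos 7 ('k'): match
  Compare pos 2 ('c') with pos 6 ('c'): match
  Compare pos 3 ('k') with pos 5 ('k'): match
Result: palindrome

1


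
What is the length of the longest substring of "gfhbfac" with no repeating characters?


Input: "gfhbfac"
Sliding window (track last position of each char):
  Position 0 ('g'): window [0,0] length 1 -- new best
  Position 1 ('f'): window [0,1] length 2 -- new best
  Position 2 ('h'): window [0,2] length 3 -- new best
  Position 3 ('b'): window [0,3] length 4 -- new best
  Position 4 ('f'): repeat (last at 1), move window start to 2
  Position 4 ('f'): window [2,4] length 3
  Position 5 ('a'): window [2,5] length 4
  Position 6 ('c'): window [2,6] length 5 -- new best
Longest substring with no repeats: "hbfac" with length 5

5


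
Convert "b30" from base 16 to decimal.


Input: "b30" in base 16
Positional expansion:
  Digit 'b' (value 11) x 16^2 = 2816
  Digit '3' (value 3) x 16^1 = 48
  Digit '0' (value 0) x 16^0 = 0
Sum = 2864

2864


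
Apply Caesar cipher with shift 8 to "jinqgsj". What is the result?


Caesar cipher: shift "jinqgsj" by 8
  'j' (pos 9) + 8 = pos 17 = 'r'
  'i' (pos 8) + 8 = pos 16 = 'q'
  'n' (pos 13) + 8 = pos 21 = 'v'
  'q' (pos 16) + 8 = pos 24 = 'y'
  'g' (pos 6) + 8 = pos 14 = 'o'
  's' (pos 18) + 8 = pos 0 = 'a'
  'j' (pos 9) + 8 = pos 17 = 'r'
Result: rqvyoar

rqvyoar


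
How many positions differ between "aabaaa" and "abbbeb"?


Comparing "aabaaa" and "abbbeb" position by position:
  Position 0: 'a' vs 'a' => same
  Position 1: 'a' vs 'b' => DIFFER
  Position 2: 'b' vs 'b' => same
  Position 3: 'a' vs 'b' => DIFFER
  Position 4: 'a' vs 'e' => DIFFER
  Position 5: 'a' vs 'b' => DIFFER
Positions that differ: 4

4


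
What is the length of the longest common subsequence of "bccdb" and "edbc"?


LCS of "bccdb" and "edbc"
DP table:
           e    d    b    c
      0    0    0    0    0
  b   0    0    0    1    1
  c   0    0    0    1    2
  c   0    0    0    1    2
  d   0    0    1    1    2
  b   0    0    1    2    2
LCS length = dp[5][4] = 2

2


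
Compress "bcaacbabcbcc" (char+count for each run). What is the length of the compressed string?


Input: bcaacbabcbcc
Runs:
  'b' x 1 => "b1"
  'c' x 1 => "c1"
  'a' x 2 => "a2"
  'c' x 1 => "c1"
  'b' x 1 => "b1"
  'a' x 1 => "a1"
  'b' x 1 => "b1"
  'c' x 1 => "c1"
  'b' x 1 => "b1"
  'c' x 2 => "c2"
Compressed: "b1c1a2c1b1a1b1c1b1c2"
Compressed length: 20

20


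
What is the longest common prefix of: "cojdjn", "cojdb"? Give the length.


Words: cojdjn, cojdb
  Position 0: all 'c' => match
  Position 1: all 'o' => match
  Position 2: all 'j' => match
  Position 3: all 'd' => match
  Position 4: ('j', 'b') => mismatch, stop
LCP = "cojd" (length 4)

4


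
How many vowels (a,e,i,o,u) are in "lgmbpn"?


Input: lgmbpn
Checking each character:
  'l' at position 0: consonant
  'g' at position 1: consonant
  'm' at position 2: consonant
  'b' at position 3: consonant
  'p' at position 4: consonant
  'n' at position 5: consonant
Total vowels: 0

0


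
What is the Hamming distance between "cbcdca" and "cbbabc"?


Comparing "cbcdca" and "cbbabc" position by position:
  Position 0: 'c' vs 'c' => same
  Position 1: 'b' vs 'b' => same
  Position 2: 'c' vs 'b' => differ
  Position 3: 'd' vs 'a' => differ
  Position 4: 'c' vs 'b' => differ
  Position 5: 'a' vs 'c' => differ
Total differences (Hamming distance): 4

4


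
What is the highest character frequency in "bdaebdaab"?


Input: bdaebdaab
Character counts:
  'a': 3
  'b': 3
  'd': 2
  'e': 1
Maximum frequency: 3

3


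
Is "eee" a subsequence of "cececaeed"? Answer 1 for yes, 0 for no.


Check if "eee" is a subsequence of "cececaeed"
Greedy scan:
  Position 0 ('c'): no match needed
  Position 1 ('e'): matches sub[0] = 'e'
  Position 2 ('c'): no match needed
  Position 3 ('e'): matches sub[1] = 'e'
  Position 4 ('c'): no match needed
  Position 5 ('a'): no match needed
  Position 6 ('e'): matches sub[2] = 'e'
  Position 7 ('e'): no match needed
  Position 8 ('d'): no match needed
All 3 characters matched => is a subsequence

1


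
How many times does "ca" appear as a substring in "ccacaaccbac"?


Searching for "ca" in "ccacaaccbac"
Scanning each position:
  Position 0: "cc" => no
  Position 1: "ca" => MATCH
  Position 2: "ac" => no
  Position 3: "ca" => MATCH
  Position 4: "aa" => no
  Position 5: "ac" => no
  Position 6: "cc" => no
  Position 7: "cb" => no
  Position 8: "ba" => no
  Position 9: "ac" => no
Total occurrences: 2

2


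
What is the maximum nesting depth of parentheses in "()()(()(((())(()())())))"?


Input: "()()(()(((())(()())())))"
Tracking depth:
  Position 0 '(': depth becomes 1
  Position 1 ')': depth becomes 0
  Position 2 '(': depth becomes 1
  Position 3 ')': depth becomes 0
  Position 4 '(': depth becomes 1
  Position 5 '(': depth becomes 2
  Position 6 ')': depth becomes 1
  Position 7 '(': depth becomes 2
  Position 8 '(': depth becomes 3
  Position 9 '(': depth becomes 4
  Position 10 '(': depth becomes 5
  Position 11 ')': depth becomes 4
  Position 12 ')': depth becomes 3
  Position 13 '(': depth becomes 4
  Position 14 '(': depth becomes 5
  Position 15 ')': depth becomes 4
  Position 16 '(': depth becomes 5
  Position 17 ')': depth becomes 4
  Position 18 ')': depth becomes 3
  Position 19 '(': depth becomes 4
  Position 20 ')': depth becomes 3
  Position 21 ')': depth becomes 2
  Position 22 ')': depth becomes 1
  Position 23 ')': depth becomes 0
Maximum depth reached: 5

5


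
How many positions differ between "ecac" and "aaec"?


Comparing "ecac" and "aaec" position by position:
  Position 0: 'e' vs 'a' => DIFFER
  Position 1: 'c' vs 'a' => DIFFER
  Position 2: 'a' vs 'e' => DIFFER
  Position 3: 'c' vs 'c' => same
Positions that differ: 3

3


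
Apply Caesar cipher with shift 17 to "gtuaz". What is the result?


Caesar cipher: shift "gtuaz" by 17
  'g' (pos 6) + 17 = pos 23 = 'x'
  't' (pos 19) + 17 = pos 10 = 'k'
  'u' (pos 20) + 17 = pos 11 = 'l'
  'a' (pos 0) + 17 = pos 17 = 'r'
  'z' (pos 25) + 17 = pos 16 = 'q'
Result: xklrq

xklrq


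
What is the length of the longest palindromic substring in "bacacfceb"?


Input: "bacacfceb"
Checking substrings for palindromes:
  [1:4] "aca" (len 3) => palindrome
  [2:5] "cac" (len 3) => palindrome
  [4:7] "cfc" (len 3) => palindrome
Longest palindromic substring: "aca" with length 3

3


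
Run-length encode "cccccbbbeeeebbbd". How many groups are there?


Input: cccccbbbeeeebbbd
Scanning for consecutive runs:
  Group 1: 'c' x 5 (positions 0-4)
  Group 2: 'b' x 3 (positions 5-7)
  Group 3: 'e' x 4 (positions 8-11)
  Group 4: 'b' x 3 (positions 12-14)
  Group 5: 'd' x 1 (positions 15-15)
Total groups: 5

5


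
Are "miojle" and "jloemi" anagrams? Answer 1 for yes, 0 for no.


Strings: "miojle", "jloemi"
Sorted first:  eijlmo
Sorted second: eijlmo
Sorted forms match => anagrams

1


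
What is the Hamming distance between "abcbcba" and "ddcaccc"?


Comparing "abcbcba" and "ddcaccc" position by position:
  Position 0: 'a' vs 'd' => differ
  Position 1: 'b' vs 'd' => differ
  Position 2: 'c' vs 'c' => same
  Position 3: 'b' vs 'a' => differ
  Position 4: 'c' vs 'c' => same
  Position 5: 'b' vs 'c' => differ
  Position 6: 'a' vs 'c' => differ
Total differences (Hamming distance): 5

5


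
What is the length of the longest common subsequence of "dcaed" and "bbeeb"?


LCS of "dcaed" and "bbeeb"
DP table:
           b    b    e    e    b
      0    0    0    0    0    0
  d   0    0    0    0    0    0
  c   0    0    0    0    0    0
  a   0    0    0    0    0    0
  e   0    0    0    1    1    1
  d   0    0    0    1    1    1
LCS length = dp[5][5] = 1

1


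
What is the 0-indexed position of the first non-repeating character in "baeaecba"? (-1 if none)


Input: baeaecba
Character frequencies:
  'a': 3
  'b': 2
  'c': 1
  'e': 2
Scanning left to right for freq == 1:
  Position 0 ('b'): freq=2, skip
  Position 1 ('a'): freq=3, skip
  Position 2 ('e'): freq=2, skip
  Position 3 ('a'): freq=3, skip
  Position 4 ('e'): freq=2, skip
  Position 5 ('c'): unique! => answer = 5

5


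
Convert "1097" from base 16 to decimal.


Input: "1097" in base 16
Positional expansion:
  Digit '1' (value 1) x 16^3 = 4096
  Digit '0' (value 0) x 16^2 = 0
  Digit '9' (value 9) x 16^1 = 144
  Digit '7' (value 7) x 16^0 = 7
Sum = 4247

4247


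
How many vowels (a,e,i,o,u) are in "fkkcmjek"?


Input: fkkcmjek
Checking each character:
  'f' at position 0: consonant
  'k' at position 1: consonant
  'k' at position 2: consonant
  'c' at position 3: consonant
  'm' at position 4: consonant
  'j' at position 5: consonant
  'e' at position 6: vowel (running total: 1)
  'k' at position 7: consonant
Total vowels: 1

1


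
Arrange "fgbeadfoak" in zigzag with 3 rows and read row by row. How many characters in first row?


Zigzag "fgbeadfoak" into 3 rows:
Placing characters:
  'f' => row 0
  'g' => row 1
  'b' => row 2
  'e' => row 1
  'a' => row 0
  'd' => row 1
  'f' => row 2
  'o' => row 1
  'a' => row 0
  'k' => row 1
Rows:
  Row 0: "faa"
  Row 1: "gedok"
  Row 2: "bf"
First row length: 3

3


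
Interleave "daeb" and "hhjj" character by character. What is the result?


Interleaving "daeb" and "hhjj":
  Position 0: 'd' from first, 'h' from second => "dh"
  Position 1: 'a' from first, 'h' from second => "ah"
  Position 2: 'e' from first, 'j' from second => "ej"
  Position 3: 'b' from first, 'j' from second => "bj"
Result: dhahejbj

dhahejbj


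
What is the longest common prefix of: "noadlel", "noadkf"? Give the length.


Words: noadlel, noadkf
  Position 0: all 'n' => match
  Position 1: all 'o' => match
  Position 2: all 'a' => match
  Position 3: all 'd' => match
  Position 4: ('l', 'k') => mismatch, stop
LCP = "noad" (length 4)

4


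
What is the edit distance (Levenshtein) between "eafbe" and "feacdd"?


Computing edit distance: "eafbe" -> "feacdd"
DP table:
           f    e    a    c    d    d
      0    1    2    3    4    5    6
  e   1    1    1    2    3    4    5
  a   2    2    2    1    2    3    4
  f   3    2    3    2    2    3    4
  b   4    3    3    3    3    3    4
  e   5    4    3    4    4    4    4
Edit distance = dp[5][6] = 4

4


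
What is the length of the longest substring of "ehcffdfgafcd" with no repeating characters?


Input: "ehcffdfgafcd"
Sliding window (track last position of each char):
  Position 0 ('e'): window [0,0] length 1 -- new best
  Position 1 ('h'): window [0,1] length 2 -- new best
  Position 2 ('c'): window [0,2] length 3 -- new best
  Position 3 ('f'): window [0,3] length 4 -- new best
  Position 4 ('f'): repeat (last at 3), move window start to 4
  Position 4 ('f'): window [4,4] length 1
  Position 5 ('d'): window [4,5] length 2
  Position 6 ('f'): repeat (last at 4), move window start to 5
  Position 6 ('f'): window [5,6] length 2
  Position 7 ('g'): window [5,7] length 3
  Position 8 ('a'): window [5,8] length 4
  Position 9 ('f'): repeat (last at 6), move window start to 7
  Position 9 ('f'): window [7,9] length 3
  Position 10 ('c'): window [7,10] length 4
  Position 11 ('d'): window [7,11] length 5 -- new best
Longest substring with no repeats: "gafcd" with length 5

5


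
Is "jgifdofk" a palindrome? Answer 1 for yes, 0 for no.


Input: jgifdofk
Reversed: kfodfigj
  Compare pos 0 ('j') with pos 7 ('k'): MISMATCH
  Compare pos 1 ('g') with pos 6 ('f'): MISMATCH
  Compare pos 2 ('i') with pos 5 ('o'): MISMATCH
  Compare pos 3 ('f') with pos 4 ('d'): MISMATCH
Result: not a palindrome

0


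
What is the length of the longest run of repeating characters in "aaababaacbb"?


Input: "aaababaacbb"
Scanning for longest run:
  Position 1 ('a'): continues run of 'a', length=2
  Position 2 ('a'): continues run of 'a', length=3
  Position 3 ('b'): new char, reset run to 1
  Position 4 ('a'): new char, reset run to 1
  Position 5 ('b'): new char, reset run to 1
  Position 6 ('a'): new char, reset run to 1
  Position 7 ('a'): continues run of 'a', length=2
  Position 8 ('c'): new char, reset run to 1
  Position 9 ('b'): new char, reset run to 1
  Position 10 ('b'): continues run of 'b', length=2
Longest run: 'a' with length 3

3


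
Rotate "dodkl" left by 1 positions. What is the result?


Input: "dodkl", rotate left by 1
First 1 characters: "d"
Remaining characters: "odkl"
Concatenate remaining + first: "odkl" + "d" = "odkld"

odkld


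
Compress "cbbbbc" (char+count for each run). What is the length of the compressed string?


Input: cbbbbc
Runs:
  'c' x 1 => "c1"
  'b' x 4 => "b4"
  'c' x 1 => "c1"
Compressed: "c1b4c1"
Compressed length: 6

6


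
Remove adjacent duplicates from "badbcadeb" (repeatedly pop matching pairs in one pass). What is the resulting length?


Input: badbcadeb
Stack-based adjacent duplicate removal:
  Read 'b': push. Stack: b
  Read 'a': push. Stack: ba
  Read 'd': push. Stack: bad
  Read 'b': push. Stack: badb
  Read 'c': push. Stack: badbc
  Read 'a': push. Stack: badbca
  Read 'd': push. Stack: badbcad
  Read 'e': push. Stack: badbcade
  Read 'b': push. Stack: badbcadeb
Final stack: "badbcadeb" (length 9)

9


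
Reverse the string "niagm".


Input: niagm
Reading characters right to left:
  Position 4: 'm'
  Position 3: 'g'
  Position 2: 'a'
  Position 1: 'i'
  Position 0: 'n'
Reversed: mgain

mgain


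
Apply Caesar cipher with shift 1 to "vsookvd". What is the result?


Caesar cipher: shift "vsookvd" by 1
  'v' (pos 21) + 1 = pos 22 = 'w'
  's' (pos 18) + 1 = pos 19 = 't'
  'o' (pos 14) + 1 = pos 15 = 'p'
  'o' (pos 14) + 1 = pos 15 = 'p'
  'k' (pos 10) + 1 = pos 11 = 'l'
  'v' (pos 21) + 1 = pos 22 = 'w'
  'd' (pos 3) + 1 = pos 4 = 'e'
Result: wtpplwe

wtpplwe


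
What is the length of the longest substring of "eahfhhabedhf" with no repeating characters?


Input: "eahfhhabedhf"
Sliding window (track last position of each char):
  Position 0 ('e'): window [0,0] length 1 -- new best
  Position 1 ('a'): window [0,1] length 2 -- new best
  Position 2 ('h'): window [0,2] length 3 -- new best
  Position 3 ('f'): window [0,3] length 4 -- new best
  Position 4 ('h'): repeat (last at 2), move window start to 3
  Position 4 ('h'): window [3,4] length 2
  Position 5 ('h'): repeat (last at 4), move window start to 5
  Position 5 ('h'): window [5,5] length 1
  Position 6 ('a'): window [5,6] length 2
  Position 7 ('b'): window [5,7] length 3
  Position 8 ('e'): window [5,8] length 4
  Position 9 ('d'): window [5,9] length 5 -- new best
  Position 10 ('h'): repeat (last at 5), move window start to 6
  Position 10 ('h'): window [6,10] length 5
  Position 11 ('f'): window [6,11] length 6 -- new best
Longest substring with no repeats: "abedhf" with length 6

6


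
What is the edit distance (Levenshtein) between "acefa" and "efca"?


Computing edit distance: "acefa" -> "efca"
DP table:
           e    f    c    a
      0    1    2    3    4
  a   1    1    2    3    3
  c   2    2    2    2    3
  e   3    2    3    3    3
  f   4    3    2    3    4
  a   5    4    3    3    3
Edit distance = dp[5][4] = 3

3


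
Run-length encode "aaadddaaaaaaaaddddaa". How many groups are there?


Input: aaadddaaaaaaaaddddaa
Scanning for consecutive runs:
  Group 1: 'a' x 3 (positions 0-2)
  Group 2: 'd' x 3 (positions 3-5)
  Group 3: 'a' x 8 (positions 6-13)
  Group 4: 'd' x 4 (positions 14-17)
  Group 5: 'a' x 2 (positions 18-19)
Total groups: 5

5


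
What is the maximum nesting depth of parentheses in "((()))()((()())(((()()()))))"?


Input: "((()))()((()())(((()()()))))"
Tracking depth:
  Position 0 '(': depth becomes 1
  Position 1 '(': depth becomes 2
  Position 2 '(': depth becomes 3
  Position 3 ')': depth becomes 2
  Position 4 ')': depth becomes 1
  Position 5 ')': depth becomes 0
  Position 6 '(': depth becomes 1
  Position 7 ')': depth becomes 0
  Position 8 '(': depth becomes 1
  Position 9 '(': depth becomes 2
  Position 10 '(': depth becomes 3
  Position 11 ')': depth becomes 2
  Position 12 '(': depth becomes 3
  Position 13 ')': depth becomes 2
  Position 14 ')': depth becomes 1
  Position 15 '(': depth becomes 2
  Position 16 '(': depth becomes 3
  Position 17 '(': depth becomes 4
  Position 18 '(': depth becomes 5
  Position 19 ')': depth becomes 4
  Position 20 '(': depth becomes 5
  Position 21 ')': depth becomes 4
  Position 22 '(': depth becomes 5
  Position 23 ')': depth becomes 4
  Position 24 ')': depth becomes 3
  Position 25 ')': depth becomes 2
  Position 26 ')': depth becomes 1
  Position 27 ')': depth becomes 0
Maximum depth reached: 5

5


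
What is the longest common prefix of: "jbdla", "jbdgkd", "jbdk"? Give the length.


Words: jbdla, jbdgkd, jbdk
  Position 0: all 'j' => match
  Position 1: all 'b' => match
  Position 2: all 'd' => match
  Position 3: ('l', 'g', 'k') => mismatch, stop
LCP = "jbd" (length 3)

3


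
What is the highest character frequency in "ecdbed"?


Input: ecdbed
Character counts:
  'b': 1
  'c': 1
  'd': 2
  'e': 2
Maximum frequency: 2

2


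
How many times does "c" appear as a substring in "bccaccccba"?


Searching for "c" in "bccaccccba"
Scanning each position:
  Position 0: "b" => no
  Position 1: "c" => MATCH
  Position 2: "c" => MATCH
  Position 3: "a" => no
  Position 4: "c" => MATCH
  Position 5: "c" => MATCH
  Position 6: "c" => MATCH
  Position 7: "c" => MATCH
  Position 8: "b" => no
  Position 9: "a" => no
Total occurrences: 6

6


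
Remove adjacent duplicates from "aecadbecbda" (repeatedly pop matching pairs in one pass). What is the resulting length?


Input: aecadbecbda
Stack-based adjacent duplicate removal:
  Read 'a': push. Stack: a
  Read 'e': push. Stack: ae
  Read 'c': push. Stack: aec
  Read 'a': push. Stack: aeca
  Read 'd': push. Stack: aecad
  Read 'b': push. Stack: aecadb
  Read 'e': push. Stack: aecadbe
  Read 'c': push. Stack: aecadbec
  Read 'b': push. Stack: aecadbecb
  Read 'd': push. Stack: aecadbecbd
  Read 'a': push. Stack: aecadbecbda
Final stack: "aecadbecbda" (length 11)

11


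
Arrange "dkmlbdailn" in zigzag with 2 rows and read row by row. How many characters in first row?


Zigzag "dkmlbdailn" into 2 rows:
Placing characters:
  'd' => row 0
  'k' => row 1
  'm' => row 0
  'l' => row 1
  'b' => row 0
  'd' => row 1
  'a' => row 0
  'i' => row 1
  'l' => row 0
  'n' => row 1
Rows:
  Row 0: "dmbal"
  Row 1: "kldin"
First row length: 5

5


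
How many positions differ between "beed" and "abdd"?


Comparing "beed" and "abdd" position by position:
  Position 0: 'b' vs 'a' => DIFFER
  Position 1: 'e' vs 'b' => DIFFER
  Position 2: 'e' vs 'd' => DIFFER
  Position 3: 'd' vs 'd' => same
Positions that differ: 3

3


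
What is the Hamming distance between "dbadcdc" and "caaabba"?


Comparing "dbadcdc" and "caaabba" position by position:
  Position 0: 'd' vs 'c' => differ
  Position 1: 'b' vs 'a' => differ
  Position 2: 'a' vs 'a' => same
  Position 3: 'd' vs 'a' => differ
  Position 4: 'c' vs 'b' => differ
  Position 5: 'd' vs 'b' => differ
  Position 6: 'c' vs 'a' => differ
Total differences (Hamming distance): 6

6


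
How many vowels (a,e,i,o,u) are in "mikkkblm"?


Input: mikkkblm
Checking each character:
  'm' at position 0: consonant
  'i' at position 1: vowel (running total: 1)
  'k' at position 2: consonant
  'k' at position 3: consonant
  'k' at position 4: consonant
  'b' at position 5: consonant
  'l' at position 6: consonant
  'm' at position 7: consonant
Total vowels: 1

1


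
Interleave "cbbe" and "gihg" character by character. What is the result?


Interleaving "cbbe" and "gihg":
  Position 0: 'c' from first, 'g' from second => "cg"
  Position 1: 'b' from first, 'i' from second => "bi"
  Position 2: 'b' from first, 'h' from second => "bh"
  Position 3: 'e' from first, 'g' from second => "eg"
Result: cgbibheg

cgbibheg


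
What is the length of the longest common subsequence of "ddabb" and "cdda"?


LCS of "ddabb" and "cdda"
DP table:
           c    d    d    a
      0    0    0    0    0
  d   0    0    1    1    1
  d   0    0    1    2    2
  a   0    0    1    2    3
  b   0    0    1    2    3
  b   0    0    1    2    3
LCS length = dp[5][4] = 3

3


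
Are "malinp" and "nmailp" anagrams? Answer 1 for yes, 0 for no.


Strings: "malinp", "nmailp"
Sorted first:  ailmnp
Sorted second: ailmnp
Sorted forms match => anagrams

1


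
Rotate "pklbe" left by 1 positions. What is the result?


Input: "pklbe", rotate left by 1
First 1 characters: "p"
Remaining characters: "klbe"
Concatenate remaining + first: "klbe" + "p" = "klbep"

klbep


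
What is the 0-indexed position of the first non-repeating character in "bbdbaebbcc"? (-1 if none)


Input: bbdbaebbcc
Character frequencies:
  'a': 1
  'b': 5
  'c': 2
  'd': 1
  'e': 1
Scanning left to right for freq == 1:
  Position 0 ('b'): freq=5, skip
  Position 1 ('b'): freq=5, skip
  Position 2 ('d'): unique! => answer = 2

2


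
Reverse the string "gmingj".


Input: gmingj
Reading characters right to left:
  Position 5: 'j'
  Position 4: 'g'
  Position 3: 'n'
  Position 2: 'i'
  Position 1: 'm'
  Position 0: 'g'
Reversed: jgnimg

jgnimg


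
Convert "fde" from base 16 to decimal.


Input: "fde" in base 16
Positional expansion:
  Digit 'f' (value 15) x 16^2 = 3840
  Digit 'd' (value 13) x 16^1 = 208
  Digit 'e' (value 14) x 16^0 = 14
Sum = 4062

4062


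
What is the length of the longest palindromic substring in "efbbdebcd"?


Input: "efbbdebcd"
Checking substrings for palindromes:
  [2:4] "bb" (len 2) => palindrome
Longest palindromic substring: "bb" with length 2

2


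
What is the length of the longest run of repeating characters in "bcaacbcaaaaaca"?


Input: "bcaacbcaaaaaca"
Scanning for longest run:
  Position 1 ('c'): new char, reset run to 1
  Position 2 ('a'): new char, reset run to 1
  Position 3 ('a'): continues run of 'a', length=2
  Position 4 ('c'): new char, reset run to 1
  Position 5 ('b'): new char, reset run to 1
  Position 6 ('c'): new char, reset run to 1
  Position 7 ('a'): new char, reset run to 1
  Position 8 ('a'): continues run of 'a', length=2
  Position 9 ('a'): continues run of 'a', length=3
  Position 10 ('a'): continues run of 'a', length=4
  Position 11 ('a'): continues run of 'a', length=5
  Position 12 ('c'): new char, reset run to 1
  Position 13 ('a'): new char, reset run to 1
Longest run: 'a' with length 5

5


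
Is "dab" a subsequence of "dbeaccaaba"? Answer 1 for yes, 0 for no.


Check if "dab" is a subsequence of "dbeaccaaba"
Greedy scan:
  Position 0 ('d'): matches sub[0] = 'd'
  Position 1 ('b'): no match needed
  Position 2 ('e'): no match needed
  Position 3 ('a'): matches sub[1] = 'a'
  Position 4 ('c'): no match needed
  Position 5 ('c'): no match needed
  Position 6 ('a'): no match needed
  Position 7 ('a'): no match needed
  Position 8 ('b'): matches sub[2] = 'b'
  Position 9 ('a'): no match needed
All 3 characters matched => is a subsequence

1


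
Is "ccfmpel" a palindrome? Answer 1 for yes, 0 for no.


Input: ccfmpel
Reversed: lepmfcc
  Compare pos 0 ('c') with pos 6 ('l'): MISMATCH
  Compare pos 1 ('c') with pos 5 ('e'): MISMATCH
  Compare pos 2 ('f') with pos 4 ('p'): MISMATCH
Result: not a palindrome

0


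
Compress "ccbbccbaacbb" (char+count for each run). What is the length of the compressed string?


Input: ccbbccbaacbb
Runs:
  'c' x 2 => "c2"
  'b' x 2 => "b2"
  'c' x 2 => "c2"
  'b' x 1 => "b1"
  'a' x 2 => "a2"
  'c' x 1 => "c1"
  'b' x 2 => "b2"
Compressed: "c2b2c2b1a2c1b2"
Compressed length: 14

14


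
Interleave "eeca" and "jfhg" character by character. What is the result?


Interleaving "eeca" and "jfhg":
  Position 0: 'e' from first, 'j' from second => "ej"
  Position 1: 'e' from first, 'f' from second => "ef"
  Position 2: 'c' from first, 'h' from second => "ch"
  Position 3: 'a' from first, 'g' from second => "ag"
Result: ejefchag

ejefchag


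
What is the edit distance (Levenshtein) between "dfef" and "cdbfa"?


Computing edit distance: "dfef" -> "cdbfa"
DP table:
           c    d    b    f    a
      0    1    2    3    4    5
  d   1    1    1    2    3    4
  f   2    2    2    2    2    3
  e   3    3    3    3    3    3
  f   4    4    4    4    3    4
Edit distance = dp[4][5] = 4

4


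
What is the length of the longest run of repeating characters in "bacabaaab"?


Input: "bacabaaab"
Scanning for longest run:
  Position 1 ('a'): new char, reset run to 1
  Position 2 ('c'): new char, reset run to 1
  Position 3 ('a'): new char, reset run to 1
  Position 4 ('b'): new char, reset run to 1
  Position 5 ('a'): new char, reset run to 1
  Position 6 ('a'): continues run of 'a', length=2
  Position 7 ('a'): continues run of 'a', length=3
  Position 8 ('b'): new char, reset run to 1
Longest run: 'a' with length 3

3


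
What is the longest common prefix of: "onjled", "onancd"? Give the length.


Words: onjled, onancd
  Position 0: all 'o' => match
  Position 1: all 'n' => match
  Position 2: ('j', 'a') => mismatch, stop
LCP = "on" (length 2)

2


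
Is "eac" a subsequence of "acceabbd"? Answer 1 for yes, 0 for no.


Check if "eac" is a subsequence of "acceabbd"
Greedy scan:
  Position 0 ('a'): no match needed
  Position 1 ('c'): no match needed
  Position 2 ('c'): no match needed
  Position 3 ('e'): matches sub[0] = 'e'
  Position 4 ('a'): matches sub[1] = 'a'
  Position 5 ('b'): no match needed
  Position 6 ('b'): no match needed
  Position 7 ('d'): no match needed
Only matched 2/3 characters => not a subsequence

0


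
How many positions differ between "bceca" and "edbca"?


Comparing "bceca" and "edbca" position by position:
  Position 0: 'b' vs 'e' => DIFFER
  Position 1: 'c' vs 'd' => DIFFER
  Position 2: 'e' vs 'b' => DIFFER
  Position 3: 'c' vs 'c' => same
  Position 4: 'a' vs 'a' => same
Positions that differ: 3

3


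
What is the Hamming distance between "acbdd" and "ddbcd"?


Comparing "acbdd" and "ddbcd" position by position:
  Position 0: 'a' vs 'd' => differ
  Position 1: 'c' vs 'd' => differ
  Position 2: 'b' vs 'b' => same
  Position 3: 'd' vs 'c' => differ
  Position 4: 'd' vs 'd' => same
Total differences (Hamming distance): 3

3


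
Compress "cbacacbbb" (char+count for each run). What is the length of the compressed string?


Input: cbacacbbb
Runs:
  'c' x 1 => "c1"
  'b' x 1 => "b1"
  'a' x 1 => "a1"
  'c' x 1 => "c1"
  'a' x 1 => "a1"
  'c' x 1 => "c1"
  'b' x 3 => "b3"
Compressed: "c1b1a1c1a1c1b3"
Compressed length: 14

14


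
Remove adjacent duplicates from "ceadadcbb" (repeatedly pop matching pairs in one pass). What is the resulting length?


Input: ceadadcbb
Stack-based adjacent duplicate removal:
  Read 'c': push. Stack: c
  Read 'e': push. Stack: ce
  Read 'a': push. Stack: cea
  Read 'd': push. Stack: cead
  Read 'a': push. Stack: ceada
  Read 'd': push. Stack: ceadad
  Read 'c': push. Stack: ceadadc
  Read 'b': push. Stack: ceadadcb
  Read 'b': matches stack top 'b' => pop. Stack: ceadadc
Final stack: "ceadadc" (length 7)

7


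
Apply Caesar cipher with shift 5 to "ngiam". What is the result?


Caesar cipher: shift "ngiam" by 5
  'n' (pos 13) + 5 = pos 18 = 's'
  'g' (pos 6) + 5 = pos 11 = 'l'
  'i' (pos 8) + 5 = pos 13 = 'n'
  'a' (pos 0) + 5 = pos 5 = 'f'
  'm' (pos 12) + 5 = pos 17 = 'r'
Result: slnfr

slnfr


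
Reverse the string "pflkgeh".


Input: pflkgeh
Reading characters right to left:
  Position 6: 'h'
  Position 5: 'e'
  Position 4: 'g'
  Position 3: 'k'
  Position 2: 'l'
  Position 1: 'f'
  Position 0: 'p'
Reversed: hegklfp

hegklfp


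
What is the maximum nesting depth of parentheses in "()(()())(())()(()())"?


Input: "()(()())(())()(()())"
Tracking depth:
  Position 0 '(': depth becomes 1
  Position 1 ')': depth becomes 0
  Position 2 '(': depth becomes 1
  Position 3 '(': depth becomes 2
  Position 4 ')': depth becomes 1
  Position 5 '(': depth becomes 2
  Position 6 ')': depth becomes 1
  Position 7 ')': depth becomes 0
  Position 8 '(': depth becomes 1
  Position 9 '(': depth becomes 2
  Position 10 ')': depth becomes 1
  Position 11 ')': depth becomes 0
  Position 12 '(': depth becomes 1
  Position 13 ')': depth becomes 0
  Position 14 '(': depth becomes 1
  Position 15 '(': depth becomes 2
  Position 16 ')': depth becomes 1
  Position 17 '(': depth becomes 2
  Position 18 ')': depth becomes 1
  Position 19 ')': depth becomes 0
Maximum depth reached: 2

2


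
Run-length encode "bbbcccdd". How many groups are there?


Input: bbbcccdd
Scanning for consecutive runs:
  Group 1: 'b' x 3 (positions 0-2)
  Group 2: 'c' x 3 (positions 3-5)
  Group 3: 'd' x 2 (positions 6-7)
Total groups: 3

3


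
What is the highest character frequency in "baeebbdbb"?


Input: baeebbdbb
Character counts:
  'a': 1
  'b': 5
  'd': 1
  'e': 2
Maximum frequency: 5

5


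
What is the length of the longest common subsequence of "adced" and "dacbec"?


LCS of "adced" and "dacbec"
DP table:
           d    a    c    b    e    c
      0    0    0    0    0    0    0
  a   0    0    1    1    1    1    1
  d   0    1    1    1    1    1    1
  c   0    1    1    2    2    2    2
  e   0    1    1    2    2    3    3
  d   0    1    1    2    2    3    3
LCS length = dp[5][6] = 3

3


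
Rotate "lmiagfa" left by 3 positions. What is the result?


Input: "lmiagfa", rotate left by 3
First 3 characters: "lmi"
Remaining characters: "agfa"
Concatenate remaining + first: "agfa" + "lmi" = "agfalmi"

agfalmi


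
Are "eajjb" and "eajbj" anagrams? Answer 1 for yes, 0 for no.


Strings: "eajjb", "eajbj"
Sorted first:  abejj
Sorted second: abejj
Sorted forms match => anagrams

1


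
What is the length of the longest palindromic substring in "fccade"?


Input: "fccade"
Checking substrings for palindromes:
  [1:3] "cc" (len 2) => palindrome
Longest palindromic substring: "cc" with length 2

2


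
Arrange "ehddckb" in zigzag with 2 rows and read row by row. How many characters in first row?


Zigzag "ehddckb" into 2 rows:
Placing characters:
  'e' => row 0
  'h' => row 1
  'd' => row 0
  'd' => row 1
  'c' => row 0
  'k' => row 1
  'b' => row 0
Rows:
  Row 0: "edcb"
  Row 1: "hdk"
First row length: 4

4


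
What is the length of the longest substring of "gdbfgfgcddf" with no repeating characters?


Input: "gdbfgfgcddf"
Sliding window (track last position of each char):
  Position 0 ('g'): window [0,0] length 1 -- new best
  Position 1 ('d'): window [0,1] length 2 -- new best
  Position 2 ('b'): window [0,2] length 3 -- new best
  Position 3 ('f'): window [0,3] length 4 -- new best
  Position 4 ('g'): repeat (last at 0), move window start to 1
  Position 4 ('g'): window [1,4] length 4
  Position 5 ('f'): repeat (last at 3), move window start to 4
  Position 5 ('f'): window [4,5] length 2
  Position 6 ('g'): repeat (last at 4), move window start to 5
  Position 6 ('g'): window [5,6] length 2
  Position 7 ('c'): window [5,7] length 3
  Position 8 ('d'): window [5,8] length 4
  Position 9 ('d'): repeat (last at 8), move window start to 9
  Position 9 ('d'): window [9,9] length 1
  Position 10 ('f'): window [9,10] length 2
Longest substring with no repeats: "gdbf" with length 4

4


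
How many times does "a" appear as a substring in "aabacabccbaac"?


Searching for "a" in "aabacabccbaac"
Scanning each position:
  Position 0: "a" => MATCH
  Position 1: "a" => MATCH
  Position 2: "b" => no
  Position 3: "a" => MATCH
  Position 4: "c" => no
  Position 5: "a" => MATCH
  Position 6: "b" => no
  Position 7: "c" => no
  Position 8: "c" => no
  Position 9: "b" => no
  Position 10: "a" => MATCH
  Position 11: "a" => MATCH
  Position 12: "c" => no
Total occurrences: 6

6


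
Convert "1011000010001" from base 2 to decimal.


Input: "1011000010001" in base 2
Positional expansion:
  Digit '1' (value 1) x 2^12 = 4096
  Digit '0' (value 0) x 2^11 = 0
  Digit '1' (value 1) x 2^10 = 1024
  Digit '1' (value 1) x 2^9 = 512
  Digit '0' (value 0) x 2^8 = 0
  Digit '0' (value 0) x 2^7 = 0
  Digit '0' (value 0) x 2^6 = 0
  Digit '0' (value 0) x 2^5 = 0
  Digit '1' (value 1) x 2^4 = 16
  Digit '0' (value 0) x 2^3 = 0
  Digit '0' (value 0) x 2^2 = 0
  Digit '0' (value 0) x 2^1 = 0
  Digit '1' (value 1) x 2^0 = 1
Sum = 5649

5649


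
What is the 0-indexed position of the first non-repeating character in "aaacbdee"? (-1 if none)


Input: aaacbdee
Character frequencies:
  'a': 3
  'b': 1
  'c': 1
  'd': 1
  'e': 2
Scanning left to right for freq == 1:
  Position 0 ('a'): freq=3, skip
  Position 1 ('a'): freq=3, skip
  Position 2 ('a'): freq=3, skip
  Position 3 ('c'): unique! => answer = 3

3


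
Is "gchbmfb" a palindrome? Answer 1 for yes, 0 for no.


Input: gchbmfb
Reversed: bfmbhcg
  Compare pos 0 ('g') with pos 6 ('b'): MISMATCH
  Compare pos 1 ('c') with pos 5 ('f'): MISMATCH
  Compare pos 2 ('h') with pos 4 ('m'): MISMATCH
Result: not a palindrome

0


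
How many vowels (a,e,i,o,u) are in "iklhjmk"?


Input: iklhjmk
Checking each character:
  'i' at position 0: vowel (running total: 1)
  'k' at position 1: consonant
  'l' at position 2: consonant
  'h' at position 3: consonant
  'j' at position 4: consonant
  'm' at position 5: consonant
  'k' at position 6: consonant
Total vowels: 1

1


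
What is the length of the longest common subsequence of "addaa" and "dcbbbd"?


LCS of "addaa" and "dcbbbd"
DP table:
           d    c    b    b    b    d
      0    0    0    0    0    0    0
  a   0    0    0    0    0    0    0
  d   0    1    1    1    1    1    1
  d   0    1    1    1    1    1    2
  a   0    1    1    1    1    1    2
  a   0    1    1    1    1    1    2
LCS length = dp[5][6] = 2

2


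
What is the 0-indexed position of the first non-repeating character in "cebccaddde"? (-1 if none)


Input: cebccaddde
Character frequencies:
  'a': 1
  'b': 1
  'c': 3
  'd': 3
  'e': 2
Scanning left to right for freq == 1:
  Position 0 ('c'): freq=3, skip
  Position 1 ('e'): freq=2, skip
  Position 2 ('b'): unique! => answer = 2

2


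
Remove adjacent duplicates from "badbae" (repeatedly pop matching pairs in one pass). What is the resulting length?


Input: badbae
Stack-based adjacent duplicate removal:
  Read 'b': push. Stack: b
  Read 'a': push. Stack: ba
  Read 'd': push. Stack: bad
  Read 'b': push. Stack: badb
  Read 'a': push. Stack: badba
  Read 'e': push. Stack: badbae
Final stack: "badbae" (length 6)

6


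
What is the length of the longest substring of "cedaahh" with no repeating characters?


Input: "cedaahh"
Sliding window (track last position of each char):
  Position 0 ('c'): window [0,0] length 1 -- new best
  Position 1 ('e'): window [0,1] length 2 -- new best
  Position 2 ('d'): window [0,2] length 3 -- new best
  Position 3 ('a'): window [0,3] length 4 -- new best
  Position 4 ('a'): repeat (last at 3), move window start to 4
  Position 4 ('a'): window [4,4] length 1
  Position 5 ('h'): window [4,5] length 2
  Position 6 ('h'): repeat (last at 5), move window start to 6
  Position 6 ('h'): window [6,6] length 1
Longest substring with no repeats: "ceda" with length 4

4


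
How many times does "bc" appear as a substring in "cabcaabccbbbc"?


Searching for "bc" in "cabcaabccbbbc"
Scanning each position:
  Position 0: "ca" => no
  Position 1: "ab" => no
  Position 2: "bc" => MATCH
  Position 3: "ca" => no
  Position 4: "aa" => no
  Position 5: "ab" => no
  Position 6: "bc" => MATCH
  Position 7: "cc" => no
  Position 8: "cb" => no
  Position 9: "bb" => no
  Position 10: "bb" => no
  Position 11: "bc" => MATCH
Total occurrences: 3

3


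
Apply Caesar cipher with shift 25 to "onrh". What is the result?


Caesar cipher: shift "onrh" by 25
  'o' (pos 14) + 25 = pos 13 = 'n'
  'n' (pos 13) + 25 = pos 12 = 'm'
  'r' (pos 17) + 25 = pos 16 = 'q'
  'h' (pos 7) + 25 = pos 6 = 'g'
Result: nmqg

nmqg


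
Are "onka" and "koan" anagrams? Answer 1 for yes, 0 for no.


Strings: "onka", "koan"
Sorted first:  akno
Sorted second: akno
Sorted forms match => anagrams

1
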